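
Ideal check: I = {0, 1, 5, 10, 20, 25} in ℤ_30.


Check ideal conditions for I = {0, 1, 5, 10, 20, 25} in ℤ_30:
(1) I is an additive subgroup? No
(2) For r ∈ ℤ_30 and a ∈ I: r·a ∈ I? No  [counterexample: r=2, a=1, r·a mod 30 = 2 ∉ I]

No, I is not an ideal of ℤ_30


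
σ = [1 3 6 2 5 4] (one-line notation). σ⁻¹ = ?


To find σ⁻¹, swap domain and range:
σ(1) = 1 → σ⁻¹(1) = 1
σ(2) = 3 → σ⁻¹(3) = 2
σ(3) = 6 → σ⁻¹(6) = 3
σ(4) = 2 → σ⁻¹(2) = 4
σ(5) = 5 → σ⁻¹(5) = 5
σ(6) = 4 → σ⁻¹(4) = 6

σ⁻¹ = [1 4 2 6 5 3]


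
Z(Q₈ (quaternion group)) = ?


Z(G) = {g ∈ G | gx = xg for all x ∈ G}
In Q₈ = {±1, ±i, ±j, ±k}, only ±1 commute with every element

Z(Q₈ (quaternion group)) = {1, -1}


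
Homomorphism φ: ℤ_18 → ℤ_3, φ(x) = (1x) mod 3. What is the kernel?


Kernel = preimage of identity
ker(φ) = {x ∈ ℤ_18 : 1x ≡ 0 (mod 3)}. Since 3 | 18, φ is well-defined. The kernel is the cyclic subgroup ⟨3⟩ of ℤ_18 (order 6), i.e. {0, 3, 6, 9, 12, 15}

ker(φ) = {0, 3, 6, 9, 12, 15}


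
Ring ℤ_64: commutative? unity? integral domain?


ℤ_64 is a commutative ring with unity 1; 64 = 2×32 is composite, so 2·32 ≡ 0 gives zero divisors (not an integral domain)
Commutative: Yes
Integral domain: No
Has unity: Yes

ℤ_64: Commutative=Yes, Unity=Yes


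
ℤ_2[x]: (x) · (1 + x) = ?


Expand and collect like terms; reduce coefficients mod 2:
x^0: 0·1 = 0 ≡ 0 (mod 2)
x^1: 0·1 + 1·1 = 1 ≡ 1 (mod 2)
x^2: 1·1 = 1 ≡ 1 (mod 2)
Result: x + x^2

f · g = x + x^2


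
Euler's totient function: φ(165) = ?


Factor n: 165 = 3 × 5 × 11
φ(n) = n · ∏(1 - 1/p) over distinct primes p | n
φ(165) = 165 · (1 - 1/3) · (1 - 1/5) · (1 - 1/11) = 80

φ(165) = 80


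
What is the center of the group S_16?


Z(G) = {g ∈ G | gx = xg for all x ∈ G}
S_n is non-abelian for n ≥ 3; Z(S_16) is trivial

Z(S_16) = {e}


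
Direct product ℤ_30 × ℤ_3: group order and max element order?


|ℤ_30 × ℤ_3| = 30 × 3 = 90
Max element order = lcm(30,3) = 30
Cyclic? No (gcd=3)

|ℤ_30×ℤ_3| = 90, max element order = 30


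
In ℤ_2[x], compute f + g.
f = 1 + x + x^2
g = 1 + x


Add coefficients mod 2:
x^0: 1 + 1 = 0 (mod 2)
x^1: 1 + 1 = 0 (mod 2)
x^2: 1 + 0 = 1 (mod 2)
Result: x^2

f + g = x^2


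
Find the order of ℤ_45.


ℤ_n has n elements.

|ℤ_45| = 45


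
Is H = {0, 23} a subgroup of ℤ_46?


Subgroup test for H = {0, 23} in (ℤ_46, +):
(1) 0 ∈ H? Yes
(2) Closure: for all a,b ∈ H, (a+b) mod 46 ∈ H? Yes
(3) Inverses: for all a ∈ H, -a mod 46 ∈ H? Yes

Yes, H is a subgroup of ℤ_46


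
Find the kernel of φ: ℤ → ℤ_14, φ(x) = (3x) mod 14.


Kernel = preimage of identity
ker(φ) = {x ∈ ℤ : 3x ≡ 0 (mod 14)}. gcd(3,14) = 1, so 3x ≡ 0 (mod 14) ⟺ x ≡ 0 (mod 14/1 = 14). Hence ker(φ) = 14ℤ

ker(φ) = 14ℤ


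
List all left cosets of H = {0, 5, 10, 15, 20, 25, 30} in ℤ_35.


H = {0, 5, 10, 15, 20, 25, 30}, |H| = 7
Number of cosets = |G|/|H| = 35/7 = 5
0 + H = {0, 5, 10, 15, 20, 25, 30}
1 + H = {1, 6, 11, 16, 21, 26, 31}
2 + H = {2, 7, 12, 17, 22, 27, 32}
3 + H = {3, 8, 13, 18, 23, 28, 33}
4 + H = {4, 9, 14, 19, 24, 29, 34}

Cosets: 0+H={0,5,10,15,20,25,30}; 1+H={1,6,11,16,21,26,31}; 2+H={2,7,12,17,22,27,32}; 3+H={3,8,13,18,23,28,33}; 4+H={4,9,14,19,24,29,34}


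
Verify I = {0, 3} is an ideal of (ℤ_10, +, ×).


Check ideal conditions for I = {0, 3} in ℤ_10:
(1) I is an additive subgroup? No
(2) For r ∈ ℤ_10 and a ∈ I: r·a ∈ I? No  [counterexample: r=2, a=3, r·a mod 10 = 6 ∉ I]

No, I is not an ideal of ℤ_10


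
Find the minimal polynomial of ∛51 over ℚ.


∛51 satisfies x³ - 51 = 0, irreducible over ℚ (no rational root; 51 is not a perfect cube)

Minimal polynomial: x³ - 51


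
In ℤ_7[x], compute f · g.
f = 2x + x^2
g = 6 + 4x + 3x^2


Expand and collect like terms; reduce coefficients mod 7:
x^0: 0·6 = 0 ≡ 0 (mod 7)
x^1: 0·4 + 2·6 = 12 ≡ 5 (mod 7)
x^2: 0·3 + 2·4 + 1·6 = 14 ≡ 0 (mod 7)
x^3: 2·3 + 1·4 = 10 ≡ 3 (mod 7)
x^4: 1·3 = 3 ≡ 3 (mod 7)
Result: 5x + 3x^3 + 3x^4

f · g = 5x + 3x^3 + 3x^4


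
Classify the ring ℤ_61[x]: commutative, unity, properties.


ℤ_61 is a field (n prime), so ℤ_61[x] is a commutative integral domain with unity
Commutative: Yes
Integral domain: Yes
Has unity: Yes

ℤ_61[x]: Commutative=Yes, Unity=Yes


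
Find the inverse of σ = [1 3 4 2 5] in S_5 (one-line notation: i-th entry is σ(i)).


To find σ⁻¹, swap domain and range:
σ(1) = 1 → σ⁻¹(1) = 1
σ(2) = 3 → σ⁻¹(3) = 2
σ(3) = 4 → σ⁻¹(4) = 3
σ(4) = 2 → σ⁻¹(2) = 4
σ(5) = 5 → σ⁻¹(5) = 5

σ⁻¹ = [1 4 2 3 5]


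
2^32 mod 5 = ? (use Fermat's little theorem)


Fermat's little theorem: if p is prime and gcd(a,p)=1, then a^(p-1) ≡ 1 (mod p)
p = 5 is prime, gcd(2,5) = 1
Reduce exponent: 32 mod 4 = 0
So 2^32 ≡ 2^0 (mod 5)
2^0 = 1

2^32 ≡ 1 (mod 5)


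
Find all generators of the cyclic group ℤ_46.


g generates ℤ_n iff gcd(g,n) = 1
Prime factors of 46: 2, 23
Generators are g ∈ {1,...,45} not divisible by any of these primes.
Generators: {1, 3, 5, 7, 9, 11, 13, 15, 17, 19, 21, 25, 27, 29, 31, 33, 35, 37, 39, 41, 43, 45}
Number of generators = φ(46) = 22

Generators of ℤ_46 = {1, 3, 5, 7, 9, 11, 13, 15, 17, 19, 21, 25, 27, 29, 31, 33, 35, 37, 39, 41, 43, 45}


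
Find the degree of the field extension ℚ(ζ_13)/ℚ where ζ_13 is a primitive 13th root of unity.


[ℚ(ζ_n):ℚ] = deg Φ_n(x) = φ(n). Here φ(13) = 12

[ℚ(ζ_13)/ℚ where ζ_13 is a primitive 13th root of unity] = 12


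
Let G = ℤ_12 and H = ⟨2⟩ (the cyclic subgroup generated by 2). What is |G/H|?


|⟨2⟩| = n / gcd(2, 12) = 12 / 2 = 6
H is normal (ℤ_12 is abelian).
|G/H| = |G| / |H| = 12 / 6 = 2

|G/H| = 2


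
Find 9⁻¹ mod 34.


Use the extended Euclidean algorithm to write 1 = 9·s + 34·t; then s mod 34 is the inverse.
Euclidean algorithm:
  9 = 0·34 + 9
  34 = 3·9 + 7
  9 = 1·7 + 2
  7 = 3·2 + 1
  2 = 2·1 + 0
gcd(9,34) = 1
Back-substitution gives: 9·(-15) + 34·(4) = 1
So 9⁻¹ ≡ -15 ≡ 19 (mod 34)
Check: 9 × 19 = 171 ≡ 1 (mod 34) ✓

9⁻¹ ≡ 19 (mod 34)


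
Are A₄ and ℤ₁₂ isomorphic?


Comparing A₄ and ℤ₁₂:
A₄ is non-abelian, ℤ₁₂ is abelian

No, A₄ ≇ ℤ₁₂


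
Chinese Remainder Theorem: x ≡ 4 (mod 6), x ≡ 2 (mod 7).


m₁ = 6, m₂ = 7, gcd = 1, so CRT applies. M = m₁·m₂ = 42
Let M₁ = M/m₁ = 7, M₂ = M/m₂ = 6
Find y₁ ≡ M₁⁻¹ (mod m₁): 7⁻¹ ≡ 1 (mod 6)
Find y₂ ≡ M₂⁻¹ (mod m₂): 6⁻¹ ≡ 6 (mod 7)
x = a₁·M₁·y₁ + a₂·M₂·y₂ = 4·7·1 + 2·6·6 = 100
Reduce mod 42: x ≡ 16
Check: 16 mod 6 = 4 ✓, 16 mod 7 = 2 ✓

x ≡ 16 (mod 42)


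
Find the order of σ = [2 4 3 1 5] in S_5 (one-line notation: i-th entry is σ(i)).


Cycle decomposition: (1 2 4)
Cycle lengths: 3
Order = lcm(3) = 3

ord(σ) = 3


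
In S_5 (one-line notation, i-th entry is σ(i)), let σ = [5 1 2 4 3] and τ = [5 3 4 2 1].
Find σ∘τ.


σ∘τ: apply τ first, then σ
1 →τ 5 →σ 3
2 →τ 3 →σ 2
3 →τ 4 →σ 4
4 →τ 2 →σ 1
5 →τ 1 →σ 5

σ∘τ = [3 2 4 1 5]


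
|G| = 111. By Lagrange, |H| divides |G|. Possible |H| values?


Lagrange's theorem: |H| divides |G|
|G| = 111
Divisors of 111: 1, 3, 37, 111

Possible subgroup orders: {1, 3, 37, 111}


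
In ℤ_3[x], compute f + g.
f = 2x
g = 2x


Add coefficients mod 3:
x^0: 0 + 0 = 0 (mod 3)
x^1: 2 + 2 = 1 (mod 3)
Result: x

f + g = x


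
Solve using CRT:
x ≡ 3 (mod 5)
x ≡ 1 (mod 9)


m₁ = 5, m₂ = 9, gcd = 1, so CRT applies. M = m₁·m₂ = 45
Let M₁ = M/m₁ = 9, M₂ = M/m₂ = 5
Find y₁ ≡ M₁⁻¹ (mod m₁): 9⁻¹ ≡ 4 (mod 5)
Find y₂ ≡ M₂⁻¹ (mod m₂): 5⁻¹ ≡ 2 (mod 9)
x = a₁·M₁·y₁ + a₂·M₂·y₂ = 3·9·4 + 1·5·2 = 118
Reduce mod 45: x ≡ 28
Check: 28 mod 5 = 3 ✓, 28 mod 9 = 1 ✓

x ≡ 28 (mod 45)


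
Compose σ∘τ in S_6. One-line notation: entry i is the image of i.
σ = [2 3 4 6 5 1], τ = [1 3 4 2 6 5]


σ∘τ: apply τ first, then σ
1 →τ 1 →σ 2
2 →τ 3 →σ 4
3 →τ 4 →σ 6
4 →τ 2 →σ 3
5 →τ 6 →σ 1
6 →τ 5 →σ 5

σ∘τ = [2 4 6 3 1 5]


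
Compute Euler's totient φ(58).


Factor n: 58 = 2 × 29
φ(n) = n · ∏(1 - 1/p) over distinct primes p | n
φ(58) = 58 · (1 - 1/2) · (1 - 1/29) = 28

φ(58) = 28


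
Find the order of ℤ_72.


ℤ_n has n elements.

|ℤ_72| = 72


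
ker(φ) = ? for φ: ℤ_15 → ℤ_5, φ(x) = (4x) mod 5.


Kernel = preimage of identity
ker(φ) = {x ∈ ℤ_15 : 4x ≡ 0 (mod 5)}. Since 5 | 15, φ is well-defined. The kernel is the cyclic subgroup ⟨5⟩ of ℤ_15 (order 3), i.e. {0, 5, 10}

ker(φ) = {0, 5, 10}


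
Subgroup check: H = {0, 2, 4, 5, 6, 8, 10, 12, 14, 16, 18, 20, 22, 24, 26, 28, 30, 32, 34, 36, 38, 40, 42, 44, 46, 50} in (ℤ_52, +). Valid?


Subgroup test for H = {0, 2, 4, 5, 6, 8, 10, 12, 14, 16, 18, 20, 22, 24, 26, 28, 30, 32, 34, 36, 38, 40, 42, 44, 46, 50} in (ℤ_52, +):
(1) 0 ∈ H? Yes
(2) Closure: for all a,b ∈ H, (a+b) mod 52 ∈ H? No  [counterexample: 2 + 5 = 7 ∉ H]
(3) Inverses: for all a ∈ H, -a mod 52 ∈ H? No

No, H is not a subgroup of ℤ_52


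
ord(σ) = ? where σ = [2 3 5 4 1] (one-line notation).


Cycle decomposition: (1 2 3 5)
Cycle lengths: 4
Order = lcm(4) = 4

ord(σ) = 4


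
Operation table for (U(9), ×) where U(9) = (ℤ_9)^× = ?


Elements: {1, 2, 4, 5, 7, 8}
Operation: multiplication mod 9
Entry (a, b) = (a × b) mod 9

Cayley table:
  | 1 | 2 | 4 | 5 | 7 | 8
1 | 1 | 2 | 4 | 5 | 7 | 8
2 | 2 | 4 | 8 | 1 | 5 | 7
4 | 4 | 8 | 7 | 2 | 1 | 5
5 | 5 | 1 | 2 | 7 | 8 | 4
7 | 7 | 5 | 1 | 8 | 4 | 2
8 | 8 | 7 | 5 | 4 | 2 | 1


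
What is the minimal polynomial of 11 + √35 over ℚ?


Let α = 11 + √35. Then α - 11 = √35, so (α - 11)² = 35, giving α² - 22α + 86 = 0. Degree 2 and α ∉ ℚ, so this is the minimal polynomial.

Minimal polynomial: x² - 22x + 86


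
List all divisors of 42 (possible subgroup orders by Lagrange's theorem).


Lagrange's theorem: |H| divides |G|
|G| = 42
Divisors of 42: 1, 2, 3, 6, 7, 14, 21, 42

Possible subgroup orders: {1, 2, 3, 6, 7, 14, 21, 42}


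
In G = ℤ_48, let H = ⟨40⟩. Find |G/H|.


|⟨40⟩| = n / gcd(40, 48) = 48 / 8 = 6
H is normal (ℤ_48 is abelian).
|G/H| = |G| / |H| = 48 / 6 = 8

|G/H| = 8


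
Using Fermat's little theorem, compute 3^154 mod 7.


Fermat's little theorem: if p is prime and gcd(a,p)=1, then a^(p-1) ≡ 1 (mod p)
p = 7 is prime, gcd(3,7) = 1
Reduce exponent: 154 mod 6 = 4
So 3^154 ≡ 3^4 (mod 7)
3^4 mod 7 = 4

3^154 ≡ 4 (mod 7)


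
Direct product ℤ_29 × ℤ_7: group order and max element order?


|ℤ_29 × ℤ_7| = 29 × 7 = 203
Max element order = lcm(29,7) = 203
Cyclic? Yes (gcd=1)

|ℤ_29×ℤ_7| = 203, max element order = 203


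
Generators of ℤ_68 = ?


g generates ℤ_n iff gcd(g,n) = 1
Prime factors of 68: 2, 17
Generators are g ∈ {1,...,67} not divisible by any of these primes.
Generators: {1, 3, 5, 7, 9, 11, 13, 15, 19, 21, 23, 25, 27, 29, 31, 33, 35, 37, 39, 41, 43, 45, 47, 49, 53, 55, 57, 59, 61, 63, 65, 67}
Number of generators = φ(68) = 32

Generators of ℤ_68 = {1, 3, 5, 7, 9, 11, 13, 15, 19, 21, 23, 25, 27, 29, 31, 33, 35, 37, 39, 41, 43, 45, 47, 49, 53, 55, 57, 59, 61, 63, 65, 67}


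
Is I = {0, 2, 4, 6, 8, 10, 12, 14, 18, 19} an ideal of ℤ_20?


Check ideal conditions for I = {0, 2, 4, 6, 8, 10, 12, 14, 18, 19} in ℤ_20:
(1) I is an additive subgroup? No
(2) For r ∈ ℤ_20 and a ∈ I: r·a ∈ I? No  [counterexample: r=2, a=8, r·a mod 20 = 16 ∉ I]

No, I is not an ideal of ℤ_20


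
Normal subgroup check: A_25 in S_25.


H = A_25 in S_25
A_25 has index 2 in S_25, and every subgroup of index 2 is normal

Yes, normal subgroup


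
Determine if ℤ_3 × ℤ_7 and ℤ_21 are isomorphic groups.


Comparing ℤ_3 × ℤ_7 and ℤ_21:
gcd(3,7) = 1, so ℤ_3 × ℤ_7 ≅ ℤ_21 (CRT)

Yes, ℤ_3 × ℤ_7 ≅ ℤ_21


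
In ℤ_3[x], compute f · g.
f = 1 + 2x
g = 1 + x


Expand and collect like terms; reduce coefficients mod 3:
x^0: 1·1 = 1 ≡ 1 (mod 3)
x^1: 1·1 + 2·1 = 3 ≡ 0 (mod 3)
x^2: 2·1 = 2 ≡ 2 (mod 3)
Result: 1 + 2x^2

f · g = 1 + 2x^2


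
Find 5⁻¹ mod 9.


Use the extended Euclidean algorithm to write 1 = 5·s + 9·t; then s mod 9 is the inverse.
Euclidean algorithm:
  5 = 0·9 + 5
  9 = 1·5 + 4
  5 = 1·4 + 1
  4 = 4·1 + 0
gcd(5,9) = 1
Back-substitution gives: 5·(2) + 9·(-1) = 1
So 5⁻¹ ≡ 2 ≡ 2 (mod 9)
Check: 5 × 2 = 10 ≡ 1 (mod 9) ✓

5⁻¹ ≡ 2 (mod 9)


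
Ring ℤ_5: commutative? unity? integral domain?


ℤ_5 is a commutative ring with unity 1; 5 is prime, so ℤ_5 is a field (hence an integral domain)
Commutative: Yes
Integral domain: Yes
Has unity: Yes

ℤ_5: Commutative=Yes, Unity=Yes


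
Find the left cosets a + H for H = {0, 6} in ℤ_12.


H = {0, 6}, |H| = 2
Number of cosets = |G|/|H| = 12/2 = 6
0 + H = {0, 6}
1 + H = {1, 7}
2 + H = {2, 8}
3 + H = {3, 9}
4 + H = {4, 10}
5 + H = {5, 11}

Cosets: 0+H={0,6}; 1+H={1,7}; 2+H={2,8}; 3+H={3,9}; 4+H={4,10}; 5+H={5,11}


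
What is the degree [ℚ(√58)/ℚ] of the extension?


√58 has minimal polynomial x² - 58 (irreducible over ℚ since 58 is squarefree)

[ℚ(√58)/ℚ] = 2


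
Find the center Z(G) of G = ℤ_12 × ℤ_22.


Z(G) = {g ∈ G | gx = xg for all x ∈ G}
Direct product of abelian groups is abelian, so Z(G) = G

Z(ℤ_12 × ℤ_22) = ℤ_12 × ℤ_22


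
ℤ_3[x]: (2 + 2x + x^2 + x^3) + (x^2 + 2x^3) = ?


Add coefficients mod 3:
x^0: 2 + 0 = 2 (mod 3)
x^1: 2 + 0 = 2 (mod 3)
x^2: 1 + 1 = 2 (mod 3)
x^3: 1 + 2 = 0 (mod 3)
Result: 2 + 2x + 2x^2

f + g = 2 + 2x + 2x^2


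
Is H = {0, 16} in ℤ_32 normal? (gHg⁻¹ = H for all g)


H = {0, 16} in ℤ_32
ℤ_32 is abelian; every subgroup of an abelian group is normal

Yes, normal subgroup


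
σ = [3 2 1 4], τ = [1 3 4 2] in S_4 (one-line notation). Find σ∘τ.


σ∘τ: apply τ first, then σ
1 →τ 1 →σ 3
2 →τ 3 →σ 1
3 →τ 4 →σ 4
4 →τ 2 →σ 2

σ∘τ = [3 1 4 2]


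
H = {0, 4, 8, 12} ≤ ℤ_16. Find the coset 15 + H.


15 + H = {15 + h (mod 16) : h ∈ H}
15+0=15, 15+4=3, 15+8=7, 15+12=11
15 + H = {3, 7, 11, 15} = 3 + H

15 + H = {3, 7, 11, 15}


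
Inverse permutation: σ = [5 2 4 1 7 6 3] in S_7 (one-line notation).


To find σ⁻¹, swap domain and range:
σ(1) = 5 → σ⁻¹(5) = 1
σ(2) = 2 → σ⁻¹(2) = 2
σ(3) = 4 → σ⁻¹(4) = 3
σ(4) = 1 → σ⁻¹(1) = 4
σ(5) = 7 → σ⁻¹(7) = 5
σ(6) = 6 → σ⁻¹(6) = 6
σ(7) = 3 → σ⁻¹(3) = 7

σ⁻¹ = [4 2 7 3 1 6 5]


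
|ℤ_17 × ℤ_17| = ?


|A × B| = |A| · |B|
|ℤ_17 × ℤ_17| = 17 × 17 = 289

|ℤ_17 × ℤ_17| = 289


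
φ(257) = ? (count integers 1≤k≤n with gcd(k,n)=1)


Factor n: 257 = 257
φ(n) = n · ∏(1 - 1/p) over distinct primes p | n
φ(257) = 257 · (1 - 1/257) = 256

φ(257) = 256


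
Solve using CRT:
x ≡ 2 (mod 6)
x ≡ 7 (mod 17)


m₁ = 6, m₂ = 17, gcd = 1, so CRT applies. M = m₁·m₂ = 102
Let M₁ = M/m₁ = 17, M₂ = M/m₂ = 6
Find y₁ ≡ M₁⁻¹ (mod m₁): 17⁻¹ ≡ 5 (mod 6)
Find y₂ ≡ M₂⁻¹ (mod m₂): 6⁻¹ ≡ 3 (mod 17)
x = a₁·M₁·y₁ + a₂·M₂·y₂ = 2·17·5 + 7·6·3 = 296
Reduce mod 102: x ≡ 92
Check: 92 mod 6 = 2 ✓, 92 mod 17 = 7 ✓

x ≡ 92 (mod 102)


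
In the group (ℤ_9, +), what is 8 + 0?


Operation: addition mod 9
8 + 0 = (a + b) mod 9 with a = 8, b = 0

8 + 0 = 8


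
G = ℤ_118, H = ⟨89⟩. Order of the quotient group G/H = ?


|⟨89⟩| = n / gcd(89, 118) = 118 / 1 = 118
H is normal (ℤ_118 is abelian).
|G/H| = |G| / |H| = 118 / 118 = 1

|G/H| = 1


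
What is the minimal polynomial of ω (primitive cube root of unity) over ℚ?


ω satisfies x² + x + 1 = 0 (the cyclotomic polynomial Φ₃)

Minimal polynomial: x² + x + 1


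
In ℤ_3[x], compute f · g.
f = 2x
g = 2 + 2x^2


Expand and collect like terms; reduce coefficients mod 3:
x^0: 0·2 = 0 ≡ 0 (mod 3)
x^1: 0·0 + 2·2 = 4 ≡ 1 (mod 3)
x^2: 0·2 + 2·0 = 0 ≡ 0 (mod 3)
x^3: 2·2 = 4 ≡ 1 (mod 3)
Result: x + x^3

f · g = x + x^3


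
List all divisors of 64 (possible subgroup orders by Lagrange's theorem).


Lagrange's theorem: |H| divides |G|
|G| = 64
Divisors of 64: 1, 2, 4, 8, 16, 32, 64

Possible subgroup orders: {1, 2, 4, 8, 16, 32, 64}


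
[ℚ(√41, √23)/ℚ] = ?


[ℚ(√41,√23):ℚ] = [ℚ(√41,√23):ℚ(√41)]·[ℚ(√41):ℚ] = 2·2 = 4

[ℚ(√41, √23)/ℚ] = 4


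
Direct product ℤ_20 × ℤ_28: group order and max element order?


|ℤ_20 × ℤ_28| = 20 × 28 = 560
Max element order = lcm(20,28) = 140
Cyclic? No (gcd=4)

|ℤ_20×ℤ_28| = 560, max element order = 140


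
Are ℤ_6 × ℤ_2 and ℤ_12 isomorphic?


Comparing ℤ_6 × ℤ_2 and ℤ_12:
gcd(6,2) = 2 ≠ 1. Max element order in ℤ_6×ℤ_2 is lcm(6,2) = 6 < 12, so it has no element of order 12

No, ℤ_6 × ℤ_2 ≇ ℤ_12


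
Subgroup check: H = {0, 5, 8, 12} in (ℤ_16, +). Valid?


Subgroup test for H = {0, 5, 8, 12} in (ℤ_16, +):
(1) 0 ∈ H? Yes
(2) Closure: for all a,b ∈ H, (a+b) mod 16 ∈ H? No  [counterexample: 5 + 5 = 10 ∉ H]
(3) Inverses: for all a ∈ H, -a mod 16 ∈ H? No

No, H is not a subgroup of ℤ_16


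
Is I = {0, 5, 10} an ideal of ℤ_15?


Check ideal conditions for I = {0, 5, 10} in ℤ_15:
(1) I is an additive subgroup? Yes
(2) For r ∈ ℤ_15 and a ∈ I: r·a ∈ I? Yes

Yes, I is an ideal of ℤ_15


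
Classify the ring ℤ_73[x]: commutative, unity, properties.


ℤ_73 is a field (n prime), so ℤ_73[x] is a commutative integral domain with unity
Commutative: Yes
Integral domain: Yes
Has unity: Yes

ℤ_73[x]: Commutative=Yes, Unity=Yes


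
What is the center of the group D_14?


Z(G) = {g ∈ G | gx = xg for all x ∈ G}
For even n, Z(D_n) = {e, r^(n/2)}: the 180° rotation r^7 commutes with every reflection and rotation

Z(D_14) = {e, r^7}


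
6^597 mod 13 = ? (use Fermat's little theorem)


Fermat's little theorem: if p is prime and gcd(a,p)=1, then a^(p-1) ≡ 1 (mod p)
p = 13 is prime, gcd(6,13) = 1
Reduce exponent: 597 mod 12 = 9
So 6^597 ≡ 6^9 (mod 13)
6^9 mod 13 = 5

6^597 ≡ 5 (mod 13)


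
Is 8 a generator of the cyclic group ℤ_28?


g generates ℤ_n iff gcd(g, n) = 1
gcd(8, 28) = 4
Since gcd = 4 ≠ 1, ⟨8⟩ has order 7 < 28, so 8 is not a generator.

No, 8 does not generate ℤ_28


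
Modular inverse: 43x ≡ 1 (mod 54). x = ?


Use the extended Euclidean algorithm to write 1 = 43·s + 54·t; then s mod 54 is the inverse.
Euclidean algorithm:
  43 = 0·54 + 43
  54 = 1·43 + 11
  43 = 3·11 + 10
  11 = 1·10 + 1
  10 = 10·1 + 0
gcd(43,54) = 1
Back-substitution gives: 43·(-5) + 54·(4) = 1
So 43⁻¹ ≡ -5 ≡ 49 (mod 54)
Check: 43 × 49 = 2107 ≡ 1 (mod 54) ✓

43⁻¹ ≡ 49 (mod 54)


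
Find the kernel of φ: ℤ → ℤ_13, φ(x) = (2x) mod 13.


Kernel = preimage of identity
ker(φ) = {x ∈ ℤ : 2x ≡ 0 (mod 13)}. gcd(2,13) = 1, so 2x ≡ 0 (mod 13) ⟺ x ≡ 0 (mod 13/1 = 13). Hence ker(φ) = 13ℤ

ker(φ) = 13ℤ


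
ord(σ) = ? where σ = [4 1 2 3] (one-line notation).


Cycle decomposition: (1 4 3 2)
Cycle lengths: 4
Order = lcm(4) = 4

ord(σ) = 4


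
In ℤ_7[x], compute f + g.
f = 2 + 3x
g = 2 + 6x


Add coefficients mod 7:
x^0: 2 + 2 = 4 (mod 7)
x^1: 3 + 6 = 2 (mod 7)
Result: 4 + 2x

f + g = 4 + 2x


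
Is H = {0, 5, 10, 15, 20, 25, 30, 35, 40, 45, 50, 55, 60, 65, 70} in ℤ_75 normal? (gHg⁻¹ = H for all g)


H = {0, 5, 10, 15, 20, 25, 30, 35, 40, 45, 50, 55, 60, 65, 70} in ℤ_75
ℤ_75 is abelian; every subgroup of an abelian group is normal

Yes, normal subgroup


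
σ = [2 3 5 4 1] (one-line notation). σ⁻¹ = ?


To find σ⁻¹, swap domain and range:
σ(1) = 2 → σ⁻¹(2) = 1
σ(2) = 3 → σ⁻¹(3) = 2
σ(3) = 5 → σ⁻¹(5) = 3
σ(4) = 4 → σ⁻¹(4) = 4
σ(5) = 1 → σ⁻¹(1) = 5

σ⁻¹ = [5 1 2 4 3]


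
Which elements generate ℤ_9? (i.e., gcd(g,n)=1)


g generates ℤ_n iff gcd(g,n) = 1
Checking each g ∈ {1,...,8}:
gcd(1,9) = 1
gcd(2,9) = 1
gcd(3,9) = 3
gcd(4,9) = 1
gcd(5,9) = 1
gcd(6,9) = 3
gcd(7,9) = 1
gcd(8,9) = 1
Generators: {1, 2, 4, 5, 7, 8}
Number of generators = φ(9) = 6

Generators of ℤ_9 = {1, 2, 4, 5, 7, 8}


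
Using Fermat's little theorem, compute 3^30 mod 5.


Fermat's little theorem: if p is prime and gcd(a,p)=1, then a^(p-1) ≡ 1 (mod p)
p = 5 is prime, gcd(3,5) = 1
Reduce exponent: 30 mod 4 = 2
So 3^30 ≡ 3^2 (mod 5)
3^2 mod 5 = 4

3^30 ≡ 4 (mod 5)


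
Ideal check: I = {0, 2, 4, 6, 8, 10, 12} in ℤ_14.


Check ideal conditions for I = {0, 2, 4, 6, 8, 10, 12} in ℤ_14:
(1) I is an additive subgroup? Yes
(2) For r ∈ ℤ_14 and a ∈ I: r·a ∈ I? Yes

Yes, I is an ideal of ℤ_14


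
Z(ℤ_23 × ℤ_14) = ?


Z(G) = {g ∈ G | gx = xg for all x ∈ G}
Direct product of abelian groups is abelian, so Z(G) = G

Z(ℤ_23 × ℤ_14) = ℤ_23 × ℤ_14


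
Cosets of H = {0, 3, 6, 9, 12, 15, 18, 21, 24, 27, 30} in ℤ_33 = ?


H = {0, 3, 6, 9, 12, 15, 18, 21, 24, 27, 30}, |H| = 11
Number of cosets = |G|/|H| = 33/11 = 3
0 + H = {0, 3, 6, 9, 12, 15, 18, 21, 24, 27, 30}
1 + H = {1, 4, 7, 10, 13, 16, 19, 22, 25, 28, 31}
2 + H = {2, 5, 8, 11, 14, 17, 20, 23, 26, 29, 32}

Cosets: 0+H={0,3,6,9,12,15,18,21,24,27,30}; 1+H={1,4,7,10,13,16,19,22,25,28,31}; 2+H={2,5,8,11,14,17,20,23,26,29,32}


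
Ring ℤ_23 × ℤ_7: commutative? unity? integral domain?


Direct product ring; commutative with unity (1,1); but (1,0)·(0,1) = (0,0) gives zero divisors, so not an integral domain
Commutative: Yes
Integral domain: No
Has unity: Yes

ℤ_23 × ℤ_7: Commutative=Yes, Unity=Yes


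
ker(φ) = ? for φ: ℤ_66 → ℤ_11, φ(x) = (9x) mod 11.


Kernel = preimage of identity
ker(φ) = {x ∈ ℤ_66 : 9x ≡ 0 (mod 11)}. Since 11 | 66, φ is well-defined. The kernel is the cyclic subgroup ⟨11⟩ of ℤ_66 (order 6), i.e. {0, 11, 22, 33, 44, 55}

ker(φ) = {0, 11, 22, 33, 44, 55}


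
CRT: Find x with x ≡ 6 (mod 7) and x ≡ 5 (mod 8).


m₁ = 7, m₂ = 8, gcd = 1, so CRT applies. M = m₁·m₂ = 56
Let M₁ = M/m₁ = 8, M₂ = M/m₂ = 7
Find y₁ ≡ M₁⁻¹ (mod m₁): 8⁻¹ ≡ 1 (mod 7)
Find y₂ ≡ M₂⁻¹ (mod m₂): 7⁻¹ ≡ 7 (mod 8)
x = a₁·M₁·y₁ + a₂·M₂·y₂ = 6·8·1 + 5·7·7 = 293
Reduce mod 56: x ≡ 13
Check: 13 mod 7 = 6 ✓, 13 mod 8 = 5 ✓

x ≡ 13 (mod 56)


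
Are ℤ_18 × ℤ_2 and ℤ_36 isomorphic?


Comparing ℤ_18 × ℤ_2 and ℤ_36:
gcd(18,2) = 2 ≠ 1. Max element order in ℤ_18×ℤ_2 is lcm(18,2) = 18 < 36, so it has no element of order 36

No, ℤ_18 × ℤ_2 ≇ ℤ_36


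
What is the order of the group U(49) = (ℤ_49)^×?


U(n) is the group of units mod n; |U(n)| = φ(n)
|U(49)| = φ(49) = 42

|U(49) = (ℤ_49)^×| = 42


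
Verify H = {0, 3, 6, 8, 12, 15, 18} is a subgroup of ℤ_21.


Subgroup test for H = {0, 3, 6, 8, 12, 15, 18} in (ℤ_21, +):
(1) 0 ∈ H? Yes
(2) Closure: for all a,b ∈ H, (a+b) mod 21 ∈ H? No  [counterexample: 3 + 6 = 9 ∉ H]
(3) Inverses: for all a ∈ H, -a mod 21 ∈ H? No

No, H is not a subgroup of ℤ_21


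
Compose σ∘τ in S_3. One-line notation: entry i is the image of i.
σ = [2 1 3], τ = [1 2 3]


σ∘τ: apply τ first, then σ
1 →τ 1 →σ 2
2 →τ 2 →σ 1
3 →τ 3 →σ 3

σ∘τ = [2 1 3]


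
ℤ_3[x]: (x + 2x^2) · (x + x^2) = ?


Expand and collect like terms; reduce coefficients mod 3:
x^0: 0·0 = 0 ≡ 0 (mod 3)
x^1: 0·1 + 1·0 = 0 ≡ 0 (mod 3)
x^2: 0·1 + 1·1 + 2·0 = 1 ≡ 1 (mod 3)
x^3: 1·1 + 2·1 = 3 ≡ 0 (mod 3)
x^4: 2·1 = 2 ≡ 2 (mod 3)
Result: x^2 + 2x^4

f · g = x^2 + 2x^4


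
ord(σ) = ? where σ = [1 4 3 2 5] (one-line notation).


Cycle decomposition: (2 4)
Cycle lengths: 2
Order = lcm(2) = 2

ord(σ) = 2


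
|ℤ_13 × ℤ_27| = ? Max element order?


|ℤ_13 × ℤ_27| = 13 × 27 = 351
Max element order = lcm(13,27) = 351
Cyclic? Yes (gcd=1)

|ℤ_13×ℤ_27| = 351, max element order = 351


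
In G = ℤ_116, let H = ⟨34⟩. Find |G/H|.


|⟨34⟩| = n / gcd(34, 116) = 116 / 2 = 58
H is normal (ℤ_116 is abelian).
|G/H| = |G| / |H| = 116 / 58 = 2

|G/H| = 2


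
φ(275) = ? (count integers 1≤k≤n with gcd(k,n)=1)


Factor n: 275 = 5^2 × 11
φ(n) = n · ∏(1 - 1/p) over distinct primes p | n
φ(275) = 275 · (1 - 1/5) · (1 - 1/11) = 200

φ(275) = 200


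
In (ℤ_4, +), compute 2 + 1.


Operation: addition mod 4
2 + 1 = (a + b) mod 4 with a = 2, b = 1

2 + 1 = 3


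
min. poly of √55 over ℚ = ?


√55 satisfies x² - 55 = 0, irreducible over ℚ since 55 is squarefree

Minimal polynomial: x² - 55


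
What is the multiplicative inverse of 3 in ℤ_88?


Use the extended Euclidean algorithm to write 1 = 3·s + 88·t; then s mod 88 is the inverse.
Euclidean algorithm:
  3 = 0·88 + 3
  88 = 29·3 + 1
  3 = 3·1 + 0
gcd(3,88) = 1
Back-substitution gives: 3·(-29) + 88·(1) = 1
So 3⁻¹ ≡ -29 ≡ 59 (mod 88)
Check: 3 × 59 = 177 ≡ 1 (mod 88) ✓

3⁻¹ ≡ 59 (mod 88)


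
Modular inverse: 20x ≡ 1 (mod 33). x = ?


Use the extended Euclidean algorithm to write 1 = 20·s + 33·t; then s mod 33 is the inverse.
Euclidean algorithm:
  20 = 0·33 + 20
  33 = 1·20 + 13
  20 = 1·13 + 7
  13 = 1·7 + 6
  7 = 1·6 + 1
  6 = 6·1 + 0
gcd(20,33) = 1
Back-substitution gives: 20·(5) + 33·(-3) = 1
So 20⁻¹ ≡ 5 ≡ 5 (mod 33)
Check: 20 × 5 = 100 ≡ 1 (mod 33) ✓

20⁻¹ ≡ 5 (mod 33)


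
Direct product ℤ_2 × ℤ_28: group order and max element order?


|ℤ_2 × ℤ_28| = 2 × 28 = 56
Max element order = lcm(2,28) = 28
Cyclic? No (gcd=2)

|ℤ_2×ℤ_28| = 56, max element order = 28


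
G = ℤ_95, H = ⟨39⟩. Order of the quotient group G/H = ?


|⟨39⟩| = n / gcd(39, 95) = 95 / 1 = 95
H is normal (ℤ_95 is abelian).
|G/H| = |G| / |H| = 95 / 95 = 1

|G/H| = 1


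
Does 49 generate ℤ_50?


g generates ℤ_n iff gcd(g, n) = 1
gcd(49, 50) = 1
Since gcd = 1, 49 is a generator.

Yes, 49 generates ℤ_50


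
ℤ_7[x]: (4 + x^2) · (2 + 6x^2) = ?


Expand and collect like terms; reduce coefficients mod 7:
x^0: 4·2 = 8 ≡ 1 (mod 7)
x^1: 4·0 + 0·2 = 0 ≡ 0 (mod 7)
x^2: 4·6 + 0·0 + 1·2 = 26 ≡ 5 (mod 7)
x^3: 0·6 + 1·0 = 0 ≡ 0 (mod 7)
x^4: 1·6 = 6 ≡ 6 (mod 7)
Result: 1 + 5x^2 + 6x^4

f · g = 1 + 5x^2 + 6x^4


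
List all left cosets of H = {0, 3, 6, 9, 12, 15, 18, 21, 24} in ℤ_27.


H = {0, 3, 6, 9, 12, 15, 18, 21, 24}, |H| = 9
Number of cosets = |G|/|H| = 27/9 = 3
0 + H = {0, 3, 6, 9, 12, 15, 18, 21, 24}
1 + H = {1, 4, 7, 10, 13, 16, 19, 22, 25}
2 + H = {2, 5, 8, 11, 14, 17, 20, 23, 26}

Cosets: 0+H={0,3,6,9,12,15,18,21,24}; 1+H={1,4,7,10,13,16,19,22,25}; 2+H={2,5,8,11,14,17,20,23,26}


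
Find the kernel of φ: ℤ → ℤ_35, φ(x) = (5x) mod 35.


Kernel = preimage of identity
ker(φ) = {x ∈ ℤ : 5x ≡ 0 (mod 35)}. gcd(5,35) = 5, so 5x ≡ 0 (mod 35) ⟺ x ≡ 0 (mod 35/5 = 7). Hence ker(φ) = 7ℤ

ker(φ) = 7ℤ


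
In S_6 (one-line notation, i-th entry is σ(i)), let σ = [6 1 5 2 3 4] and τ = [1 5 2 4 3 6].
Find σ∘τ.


σ∘τ: apply τ first, then σ
1 →τ 1 →σ 6
2 →τ 5 →σ 3
3 →τ 2 →σ 1
4 →τ 4 →σ 2
5 →τ 3 →σ 5
6 →τ 6 →σ 4

σ∘τ = [6 3 1 2 5 4]


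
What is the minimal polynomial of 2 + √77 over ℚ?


Let α = 2 + √77. Then α - 2 = √77, so (α - 2)² = 77, giving α² - 4α - 73 = 0. Degree 2 and α ∉ ℚ, so this is the minimal polynomial.

Minimal polynomial: x² - 4x - 73


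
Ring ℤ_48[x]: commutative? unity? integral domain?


ℤ_48 has zero divisors (2·24 ≡ 0), and these lift to constant zero divisors in ℤ_48[x]; so not an integral domain
Commutative: Yes
Integral domain: No
Has unity: Yes

ℤ_48[x]: Commutative=Yes, Unity=Yes


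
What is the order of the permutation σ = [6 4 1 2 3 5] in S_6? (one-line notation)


Cycle decomposition: (1 6 5 3) (2 4)
Cycle lengths: 4, 2
Order = lcm(4, 2) = 4

ord(σ) = 4


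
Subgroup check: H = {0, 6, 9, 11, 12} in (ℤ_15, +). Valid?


Subgroup test for H = {0, 6, 9, 11, 12} in (ℤ_15, +):
(1) 0 ∈ H? Yes
(2) Closure: for all a,b ∈ H, (a+b) mod 15 ∈ H? No  [counterexample: 6 + 11 = 2 ∉ H]
(3) Inverses: for all a ∈ H, -a mod 15 ∈ H? No

No, H is not a subgroup of ℤ_15


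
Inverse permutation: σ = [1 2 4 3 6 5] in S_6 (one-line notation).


To find σ⁻¹, swap domain and range:
σ(1) = 1 → σ⁻¹(1) = 1
σ(2) = 2 → σ⁻¹(2) = 2
σ(3) = 4 → σ⁻¹(4) = 3
σ(4) = 3 → σ⁻¹(3) = 4
σ(5) = 6 → σ⁻¹(6) = 5
σ(6) = 5 → σ⁻¹(5) = 6

σ⁻¹ = [1 2 4 3 6 5]


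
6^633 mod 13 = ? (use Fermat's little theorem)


Fermat's little theorem: if p is prime and gcd(a,p)=1, then a^(p-1) ≡ 1 (mod p)
p = 13 is prime, gcd(6,13) = 1
Reduce exponent: 633 mod 12 = 9
So 6^633 ≡ 6^9 (mod 13)
6^9 mod 13 = 5

6^633 ≡ 5 (mod 13)


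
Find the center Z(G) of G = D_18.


Z(G) = {g ∈ G | gx = xg for all x ∈ G}
For even n, Z(D_n) = {e, r^(n/2)}: the 180° rotation r^9 commutes with every reflection and rotation

Z(D_18) = {e, r^9}


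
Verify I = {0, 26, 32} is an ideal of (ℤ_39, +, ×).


Check ideal conditions for I = {0, 26, 32} in ℤ_39:
(1) I is an additive subgroup? No
(2) For r ∈ ℤ_39 and a ∈ I: r·a ∈ I? No  [counterexample: r=2, a=26, r·a mod 39 = 13 ∉ I]

No, I is not an ideal of ℤ_39


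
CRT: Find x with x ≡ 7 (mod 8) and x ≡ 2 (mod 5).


m₁ = 8, m₂ = 5, gcd = 1, so CRT applies. M = m₁·m₂ = 40
Let M₁ = M/m₁ = 5, M₂ = M/m₂ = 8
Find y₁ ≡ M₁⁻¹ (mod m₁): 5⁻¹ ≡ 5 (mod 8)
Find y₂ ≡ M₂⁻¹ (mod m₂): 8⁻¹ ≡ 2 (mod 5)
x = a₁·M₁·y₁ + a₂·M₂·y₂ = 7·5·5 + 2·8·2 = 207
Reduce mod 40: x ≡ 7
Check: 7 mod 8 = 7 ✓, 7 mod 5 = 2 ✓

x ≡ 7 (mod 40)


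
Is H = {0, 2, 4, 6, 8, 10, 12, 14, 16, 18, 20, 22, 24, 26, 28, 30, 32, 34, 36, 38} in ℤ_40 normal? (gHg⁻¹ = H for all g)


H = {0, 2, 4, 6, 8, 10, 12, 14, 16, 18, 20, 22, 24, 26, 28, 30, 32, 34, 36, 38} in ℤ_40
ℤ_40 is abelian; every subgroup of an abelian group is normal

Yes, normal subgroup


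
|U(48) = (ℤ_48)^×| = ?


U(n) is the group of units mod n; |U(n)| = φ(n)
|U(48)| = φ(48) = 16

|U(48) = (ℤ_48)^×| = 16


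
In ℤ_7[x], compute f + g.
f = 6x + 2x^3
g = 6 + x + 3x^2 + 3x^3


Add coefficients mod 7:
x^0: 0 + 6 = 6 (mod 7)
x^1: 6 + 1 = 0 (mod 7)
x^2: 0 + 3 = 3 (mod 7)
x^3: 2 + 3 = 5 (mod 7)
Result: 6 + 3x^2 + 5x^3

f + g = 6 + 3x^2 + 5x^3


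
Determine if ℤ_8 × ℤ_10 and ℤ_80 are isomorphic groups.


Comparing ℤ_8 × ℤ_10 and ℤ_80:
gcd(8,10) = 2 ≠ 1. Max element order in ℤ_8×ℤ_10 is lcm(8,10) = 40 < 80, so it has no element of order 80

No, ℤ_8 × ℤ_10 ≇ ℤ_80


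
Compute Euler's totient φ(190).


Factor n: 190 = 2 × 5 × 19
φ(n) = n · ∏(1 - 1/p) over distinct primes p | n
φ(190) = 190 · (1 - 1/2) · (1 - 1/5) · (1 - 1/19) = 72

φ(190) = 72


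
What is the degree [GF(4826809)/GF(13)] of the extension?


GF(4826809) = GF(13^6), so the extension degree is 6

[GF(4826809)/GF(13)] = 6


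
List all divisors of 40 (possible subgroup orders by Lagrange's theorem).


Lagrange's theorem: |H| divides |G|
|G| = 40
Divisors of 40: 1, 2, 4, 5, 8, 10, 20, 40

Possible subgroup orders: {1, 2, 4, 5, 8, 10, 20, 40}


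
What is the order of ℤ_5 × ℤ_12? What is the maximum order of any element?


|ℤ_5 × ℤ_12| = 5 × 12 = 60
Max element order = lcm(5,12) = 60
Cyclic? Yes (gcd=1)

|ℤ_5×ℤ_12| = 60, max element order = 60


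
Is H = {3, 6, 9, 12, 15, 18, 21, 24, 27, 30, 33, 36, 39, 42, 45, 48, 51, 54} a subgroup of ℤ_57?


Subgroup test for H = {3, 6, 9, 12, 15, 18, 21, 24, 27, 30, 33, 36, 39, 42, 45, 48, 51, 54} in (ℤ_57, +):
(1) 0 ∈ H? No
(2) Closure: for all a,b ∈ H, (a+b) mod 57 ∈ H? No  [counterexample: 3 + 54 = 0 ∉ H]
(3) Inverses: for all a ∈ H, -a mod 57 ∈ H? Yes

No, H is not a subgroup of ℤ_57


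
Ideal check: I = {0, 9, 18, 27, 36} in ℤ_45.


Check ideal conditions for I = {0, 9, 18, 27, 36} in ℤ_45:
(1) I is an additive subgroup? Yes
(2) For r ∈ ℤ_45 and a ∈ I: r·a ∈ I? Yes

Yes, I is an ideal of ℤ_45


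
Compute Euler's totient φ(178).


Factor n: 178 = 2 × 89
φ(n) = n · ∏(1 - 1/p) over distinct primes p | n
φ(178) = 178 · (1 - 1/2) · (1 - 1/89) = 88

φ(178) = 88


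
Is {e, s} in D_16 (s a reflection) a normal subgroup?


H = {e, s} in D_16 (s a reflection)
r·s·r⁻¹ = sr⁻² ≠ s for n ≥ 3, so {e, s} is not closed under conjugation

No, not a normal subgroup


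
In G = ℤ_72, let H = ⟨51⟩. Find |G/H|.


|⟨51⟩| = n / gcd(51, 72) = 72 / 3 = 24
H is normal (ℤ_72 is abelian).
|G/H| = |G| / |H| = 72 / 24 = 3

|G/H| = 3


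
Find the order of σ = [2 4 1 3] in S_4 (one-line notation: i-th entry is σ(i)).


Cycle decomposition: (1 2 4 3)
Cycle lengths: 4
Order = lcm(4) = 4

ord(σ) = 4


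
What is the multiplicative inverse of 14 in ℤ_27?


Use the extended Euclidean algorithm to write 1 = 14·s + 27·t; then s mod 27 is the inverse.
Euclidean algorithm:
  14 = 0·27 + 14
  27 = 1·14 + 13
  14 = 1·13 + 1
  13 = 13·1 + 0
gcd(14,27) = 1
Back-substitution gives: 14·(2) + 27·(-1) = 1
So 14⁻¹ ≡ 2 ≡ 2 (mod 27)
Check: 14 × 2 = 28 ≡ 1 (mod 27) ✓

14⁻¹ ≡ 2 (mod 27)


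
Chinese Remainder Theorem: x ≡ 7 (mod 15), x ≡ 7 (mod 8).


m₁ = 15, m₂ = 8, gcd = 1, so CRT applies. M = m₁·m₂ = 120
Let M₁ = M/m₁ = 8, M₂ = M/m₂ = 15
Find y₁ ≡ M₁⁻¹ (mod m₁): 8⁻¹ ≡ 2 (mod 15)
Find y₂ ≡ M₂⁻¹ (mod m₂): 15⁻¹ ≡ 7 (mod 8)
x = a₁·M₁·y₁ + a₂·M₂·y₂ = 7·8·2 + 7·15·7 = 847
Reduce mod 120: x ≡ 7
Check: 7 mod 15 = 7 ✓, 7 mod 8 = 7 ✓

x ≡ 7 (mod 120)


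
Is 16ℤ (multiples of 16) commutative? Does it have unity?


16ℤ is a commutative ring under +,× but has no multiplicative identity (1 ∉ 16ℤ); it has no zero divisors, but without unity it is not an integral domain
Commutative: Yes
Integral domain: No
Has unity: No

16ℤ (multiples of 16): Commutative=Yes, Unity=No


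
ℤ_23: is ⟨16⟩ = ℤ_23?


g generates ℤ_n iff gcd(g, n) = 1
gcd(16, 23) = 1
Since gcd = 1, 16 is a generator.

Yes, 16 generates ℤ_23


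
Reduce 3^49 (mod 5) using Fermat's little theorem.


Fermat's little theorem: if p is prime and gcd(a,p)=1, then a^(p-1) ≡ 1 (mod p)
p = 5 is prime, gcd(3,5) = 1
Reduce exponent: 49 mod 4 = 1
So 3^49 ≡ 3^1 (mod 5)
3^1 mod 5 = 3

3^49 ≡ 3 (mod 5)


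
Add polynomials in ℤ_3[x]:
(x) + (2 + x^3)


Add coefficients mod 3:
x^0: 0 + 2 = 2 (mod 3)
x^1: 1 + 0 = 1 (mod 3)
x^2: 0 + 0 = 0 (mod 3)
x^3: 0 + 1 = 1 (mod 3)
Result: 2 + x + x^3

f + g = 2 + x + x^3


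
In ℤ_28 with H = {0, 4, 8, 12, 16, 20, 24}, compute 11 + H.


11 + H = {11 + h (mod 28) : h ∈ H}
11+0=11, 11+4=15, 11+8=19, 11+12=23, 11+16=27, 11+20=3, 11+24=7
11 + H = {3, 7, 11, 15, 19, 23, 27} = 3 + H

11 + H = {3, 7, 11, 15, 19, 23, 27}


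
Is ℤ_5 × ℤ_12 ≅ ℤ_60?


Comparing ℤ_5 × ℤ_12 and ℤ_60:
gcd(5,12) = 1, so ℤ_5 × ℤ_12 ≅ ℤ_60 (CRT)

Yes, ℤ_5 × ℤ_12 ≅ ℤ_60


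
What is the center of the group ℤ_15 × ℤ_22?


Z(G) = {g ∈ G | gx = xg for all x ∈ G}
Direct product of abelian groups is abelian, so Z(G) = G

Z(ℤ_15 × ℤ_22) = ℤ_15 × ℤ_22


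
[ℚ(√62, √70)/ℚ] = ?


[ℚ(√62,√70):ℚ] = [ℚ(√62,√70):ℚ(√62)]·[ℚ(√62):ℚ] = 2·2 = 4

[ℚ(√62, √70)/ℚ] = 4


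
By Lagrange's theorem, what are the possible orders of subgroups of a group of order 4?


Lagrange's theorem: |H| divides |G|
|G| = 4
Divisors of 4: 1, 2, 4

Possible subgroup orders: {1, 2, 4}


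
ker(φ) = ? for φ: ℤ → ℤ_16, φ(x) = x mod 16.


Kernel = preimage of identity
ker(φ) = {x ∈ ℤ : x ≡ 0 (mod 16)} = 16ℤ = {0, ±16, ±32, ...}

ker(φ) = 16ℤ


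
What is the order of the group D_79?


|D_n| = 2n (n rotations and n reflections)
|D_79| = 2×79 = 158

|D_79| = 158


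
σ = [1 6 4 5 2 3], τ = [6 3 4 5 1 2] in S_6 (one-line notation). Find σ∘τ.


σ∘τ: apply τ first, then σ
1 →τ 6 →σ 3
2 →τ 3 →σ 4
3 →τ 4 →σ 5
4 →τ 5 →σ 2
5 →τ 1 →σ 1
6 →τ 2 →σ 6

σ∘τ = [3 4 5 2 1 6]


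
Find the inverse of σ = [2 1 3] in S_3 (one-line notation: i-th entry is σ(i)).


To find σ⁻¹, swap domain and range:
σ(1) = 2 → σ⁻¹(2) = 1
σ(2) = 1 → σ⁻¹(1) = 2
σ(3) = 3 → σ⁻¹(3) = 3

σ⁻¹ = [2 1 3]


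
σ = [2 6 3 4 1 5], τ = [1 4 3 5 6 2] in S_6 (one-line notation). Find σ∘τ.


σ∘τ: apply τ first, then σ
1 →τ 1 →σ 2
2 →τ 4 →σ 4
3 →τ 3 →σ 3
4 →τ 5 →σ 1
5 →τ 6 →σ 5
6 →τ 2 →σ 6

σ∘τ = [2 4 3 1 5 6]


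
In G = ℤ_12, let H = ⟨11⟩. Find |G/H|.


|⟨11⟩| = n / gcd(11, 12) = 12 / 1 = 12
H is normal (ℤ_12 is abelian).
|G/H| = |G| / |H| = 12 / 12 = 1

|G/H| = 1


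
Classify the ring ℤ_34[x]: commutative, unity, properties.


ℤ_34 has zero divisors (2·17 ≡ 0), and these lift to constant zero divisors in ℤ_34[x]; so not an integral domain
Commutative: Yes
Integral domain: No
Has unity: Yes

ℤ_34[x]: Commutative=Yes, Unity=Yes


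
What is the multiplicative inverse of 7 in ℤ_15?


Use the extended Euclidean algorithm to write 1 = 7·s + 15·t; then s mod 15 is the inverse.
Euclidean algorithm:
  7 = 0·15 + 7
  15 = 2·7 + 1
  7 = 7·1 + 0
gcd(7,15) = 1
Back-substitution gives: 7·(-2) + 15·(1) = 1
So 7⁻¹ ≡ -2 ≡ 13 (mod 15)
Check: 7 × 13 = 91 ≡ 1 (mod 15) ✓

7⁻¹ ≡ 13 (mod 15)


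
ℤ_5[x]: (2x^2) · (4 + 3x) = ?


Expand and collect like terms; reduce coefficients mod 5:
x^0: 0·4 = 0 ≡ 0 (mod 5)
x^1: 0·3 + 0·4 = 0 ≡ 0 (mod 5)
x^2: 0·3 + 2·4 = 8 ≡ 3 (mod 5)
x^3: 2·3 = 6 ≡ 1 (mod 5)
Result: 3x^2 + x^3

f · g = 3x^2 + x^3


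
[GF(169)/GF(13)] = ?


GF(169) = GF(13^2), so the extension degree is 2

[GF(169)/GF(13)] = 2


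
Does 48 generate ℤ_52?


g generates ℤ_n iff gcd(g, n) = 1
gcd(48, 52) = 4
Since gcd = 4 ≠ 1, ⟨48⟩ has order 13 < 52, so 48 is not a generator.

No, 48 does not generate ℤ_52


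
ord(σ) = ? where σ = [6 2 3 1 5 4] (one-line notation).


Cycle decomposition: (1 6 4)
Cycle lengths: 3
Order = lcm(3) = 3

ord(σ) = 3


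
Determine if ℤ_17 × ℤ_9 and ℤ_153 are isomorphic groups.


Comparing ℤ_17 × ℤ_9 and ℤ_153:
gcd(17,9) = 1, so ℤ_17 × ℤ_9 ≅ ℤ_153 (CRT)

Yes, ℤ_17 × ℤ_9 ≅ ℤ_153


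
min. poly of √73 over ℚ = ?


√73 satisfies x² - 73 = 0, irreducible over ℚ since 73 is squarefree

Minimal polynomial: x² - 73


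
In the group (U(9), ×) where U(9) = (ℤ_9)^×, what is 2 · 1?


Operation: multiplication mod 9
2 · 1 = (a × b) mod 9 with a = 2, b = 1

2 · 1 = 2


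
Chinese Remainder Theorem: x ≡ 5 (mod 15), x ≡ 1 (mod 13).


m₁ = 15, m₂ = 13, gcd = 1, so CRT applies. M = m₁·m₂ = 195
Let M₁ = M/m₁ = 13, M₂ = M/m₂ = 15
Find y₁ ≡ M₁⁻¹ (mod m₁): 13⁻¹ ≡ 7 (mod 15)
Find y₂ ≡ M₂⁻¹ (mod m₂): 15⁻¹ ≡ 7 (mod 13)
x = a₁·M₁·y₁ + a₂·M₂·y₂ = 5·13·7 + 1·15·7 = 560
Reduce mod 195: x ≡ 170
Check: 170 mod 15 = 5 ✓, 170 mod 13 = 1 ✓

x ≡ 170 (mod 195)
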